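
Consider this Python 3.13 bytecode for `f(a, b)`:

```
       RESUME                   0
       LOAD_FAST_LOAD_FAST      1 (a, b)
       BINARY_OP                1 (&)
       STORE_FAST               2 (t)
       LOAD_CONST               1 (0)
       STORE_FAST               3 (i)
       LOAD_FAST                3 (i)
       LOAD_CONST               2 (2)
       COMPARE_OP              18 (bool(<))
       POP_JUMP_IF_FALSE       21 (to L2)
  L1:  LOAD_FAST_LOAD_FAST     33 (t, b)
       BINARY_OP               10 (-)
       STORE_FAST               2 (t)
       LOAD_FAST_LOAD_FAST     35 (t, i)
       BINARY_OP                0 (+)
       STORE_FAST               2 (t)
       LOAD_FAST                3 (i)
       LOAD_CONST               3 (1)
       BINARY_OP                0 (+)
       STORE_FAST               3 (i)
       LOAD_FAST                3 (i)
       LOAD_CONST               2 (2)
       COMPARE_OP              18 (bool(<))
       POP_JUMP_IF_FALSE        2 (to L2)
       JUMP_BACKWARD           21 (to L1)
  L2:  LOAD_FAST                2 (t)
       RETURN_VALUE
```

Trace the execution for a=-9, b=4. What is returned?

LOAD_FAST_LOAD_FAST a,b → push -9,4. Stack: [-9, 4]
BINARY_OP & → -9 & 4 = 4. Stack: [4]
STORE_FAST t → t=4. Stack: []
LOAD_CONST → push 0. Stack: [0]
STORE_FAST i → i=0. Stack: []
LOAD_FAST i → push 0. Stack: [0]
LOAD_CONST → push 2. Stack: [0, 2]
COMPARE_OP bool(<) → 0 vs 2 = True. Stack: [True]
POP_JUMP_IF_FALSE → pop True; no jump. Stack: []
LOAD_FAST_LOAD_FAST t,b → push 4,4. Stack: [4, 4]
BINARY_OP - → 4 - 4 = 0. Stack: [0]
STORE_FAST t → t=0. Stack: []
LOAD_FAST_LOAD_FAST t,i → push 0,0. Stack: [0, 0]
BINARY_OP + → 0 + 0 = 0. Stack: [0]
STORE_FAST t → t=0. Stack: []
LOAD_FAST i → push 0. Stack: [0]
LOAD_CONST → push 1. Stack: [0, 1]
BINARY_OP + → 0 + 1 = 1. Stack: [1]
STORE_FAST i → i=1. Stack: []
LOAD_FAST i → push 1. Stack: [1]
LOAD_CONST → push 2. Stack: [1, 2]
COMPARE_OP bool(<) → 1 vs 2 = True. Stack: [True]
POP_JUMP_IF_FALSE → pop True; no jump. Stack: []
LOAD_FAST_LOAD_FAST t,b → push 0,4. Stack: [0, 4]
BINARY_OP - → 0 - 4 = -4. Stack: [-4]
STORE_FAST t → t=-4. Stack: []
LOAD_FAST_LOAD_FAST t,i → push -4,1. Stack: [-4, 1]
BINARY_OP + → -4 + 1 = -3. Stack: [-3]
STORE_FAST t → t=-3. Stack: []
LOAD_FAST i → push 1. Stack: [1]
LOAD_CONST → push 1. Stack: [1, 1]
BINARY_OP + → 1 + 1 = 2. Stack: [2]
STORE_FAST i → i=2. Stack: []
LOAD_FAST i → push 2. Stack: [2]
LOAD_CONST → push 2. Stack: [2, 2]
COMPARE_OP bool(<) → 2 vs 2 = False. Stack: [False]
POP_JUMP_IF_FALSE → pop False; jump. Stack: []
LOAD_FAST t → push -3. Stack: [-3]
RETURN_VALUE → return -3.

-3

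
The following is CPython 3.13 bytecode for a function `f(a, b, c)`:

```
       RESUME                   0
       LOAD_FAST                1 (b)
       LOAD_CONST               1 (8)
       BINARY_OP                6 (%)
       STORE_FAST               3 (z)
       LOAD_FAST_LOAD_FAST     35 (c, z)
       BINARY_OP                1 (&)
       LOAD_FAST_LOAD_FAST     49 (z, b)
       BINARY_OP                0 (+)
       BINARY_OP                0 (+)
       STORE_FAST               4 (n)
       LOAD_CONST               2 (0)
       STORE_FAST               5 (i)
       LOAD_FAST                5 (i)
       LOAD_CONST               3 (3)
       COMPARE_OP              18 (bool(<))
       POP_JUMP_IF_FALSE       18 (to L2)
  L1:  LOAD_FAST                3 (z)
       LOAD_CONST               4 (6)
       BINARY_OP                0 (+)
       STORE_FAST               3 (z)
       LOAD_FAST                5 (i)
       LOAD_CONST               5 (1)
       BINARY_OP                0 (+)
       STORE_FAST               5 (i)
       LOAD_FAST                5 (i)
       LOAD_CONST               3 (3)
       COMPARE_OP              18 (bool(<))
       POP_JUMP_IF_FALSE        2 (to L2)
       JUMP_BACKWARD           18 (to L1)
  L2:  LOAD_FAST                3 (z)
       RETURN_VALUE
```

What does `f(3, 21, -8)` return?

LOAD_FAST b → push 21. Stack: [21]
LOAD_CONST → push 8. Stack: [21, 8]
BINARY_OP % → 21 % 8 = 5. Stack: [5]
STORE_FAST z → z=5. Stack: []
LOAD_FAST_LOAD_FAST c,z → push -8,5. Stack: [-8, 5]
BINARY_OP & → -8 & 5 = 0. Stack: [0]
LOAD_FAST_LOAD_FAST z,b → push 5,21. Stack: [0, 5, 21]
BINARY_OP + → 5 + 21 = 26. Stack: [0, 26]
BINARY_OP + → 0 + 26 = 26. Stack: [26]
STORE_FAST n → n=26. Stack: []
LOAD_CONST → push 0. Stack: [0]
STORE_FAST i → i=0. Stack: []
LOAD_FAST i → push 0. Stack: [0]
LOAD_CONST → push 3. Stack: [0, 3]
COMPARE_OP bool(<) → 0 vs 3 = True. Stack: [True]
POP_JUMP_IF_FALSE → pop True; no jump. Stack: []
LOAD_FAST z → push 5. Stack: [5]
LOAD_CONST → push 6. Stack: [5, 6]
BINARY_OP + → 5 + 6 = 11. Stack: [11]
STORE_FAST z → z=11. Stack: []
LOAD_FAST i → push 0. Stack: [0]
LOAD_CONST → push 1. Stack: [0, 1]
BINARY_OP + → 0 + 1 = 1. Stack: [1]
STORE_FAST i → i=1. Stack: []
LOAD_FAST i → push 1. Stack: [1]
LOAD_CONST → push 3. Stack: [1, 3]
COMPARE_OP bool(<) → 1 vs 3 = True. Stack: [True]
POP_JUMP_IF_FALSE → pop True; no jump. Stack: []
LOAD_FAST z → push 11. Stack: [11]
LOAD_CONST → push 6. Stack: [11, 6]
BINARY_OP + → 11 + 6 = 17. Stack: [17]
STORE_FAST z → z=17. Stack: []
LOAD_FAST i → push 1. Stack: [1]
LOAD_CONST → push 1. Stack: [1, 1]
BINARY_OP + → 1 + 1 = 2. Stack: [2]
STORE_FAST i → i=2. Stack: []
LOAD_FAST i → push 2. Stack: [2]
LOAD_CONST → push 3. Stack: [2, 3]
COMPARE_OP bool(<) → 2 vs 3 = True. Stack: [True]
POP_JUMP_IF_FALSE → pop True; no jump. Stack: []
LOAD_FAST z → push 17. Stack: [17]
LOAD_CONST → push 6. Stack: [17, 6]
BINARY_OP + → 17 + 6 = 23. Stack: [23]
STORE_FAST z → z=23. Stack: []
LOAD_FAST i → push 2. Stack: [2]
LOAD_CONST → push 1. Stack: [2, 1]
BINARY_OP + → 2 + 1 = 3. Stack: [3]
STORE_FAST i → i=3. Stack: []
LOAD_FAST i → push 3. Stack: [3]
LOAD_CONST → push 3. Stack: [3, 3]
COMPARE_OP bool(<) → 3 vs 3 = False. Stack: [False]
POP_JUMP_IF_FALSE → pop False; jump. Stack: []
LOAD_FAST z → push 23. Stack: [23]
RETURN_VALUE → return 23.

23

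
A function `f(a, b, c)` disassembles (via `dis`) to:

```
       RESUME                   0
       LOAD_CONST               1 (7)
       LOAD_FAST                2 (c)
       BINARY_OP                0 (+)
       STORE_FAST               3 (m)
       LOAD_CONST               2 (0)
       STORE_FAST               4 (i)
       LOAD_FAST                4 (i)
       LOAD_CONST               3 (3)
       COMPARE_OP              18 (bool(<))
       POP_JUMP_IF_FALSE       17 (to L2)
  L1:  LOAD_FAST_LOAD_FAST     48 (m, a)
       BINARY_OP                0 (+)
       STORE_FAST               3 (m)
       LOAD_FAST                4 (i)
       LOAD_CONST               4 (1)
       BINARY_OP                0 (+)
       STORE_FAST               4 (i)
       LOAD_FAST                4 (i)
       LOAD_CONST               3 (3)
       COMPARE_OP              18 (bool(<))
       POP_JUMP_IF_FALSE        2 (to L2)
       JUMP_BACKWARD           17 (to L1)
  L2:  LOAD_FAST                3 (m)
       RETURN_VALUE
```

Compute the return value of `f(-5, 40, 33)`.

LOAD_CONST → push 7. Stack: [7]
LOAD_FAST c → push 33. Stack: [7, 33]
BINARY_OP + → 7 + 33 = 40. Stack: [40]
STORE_FAST m → m=40. Stack: []
LOAD_CONST → push 0. Stack: [0]
STORE_FAST i → i=0. Stack: []
LOAD_FAST i → push 0. Stack: [0]
LOAD_CONST → push 3. Stack: [0, 3]
COMPARE_OP bool(<) → 0 vs 3 = True. Stack: [True]
POP_JUMP_IF_FALSE → pop True; no jump. Stack: []
LOAD_FAST_LOAD_FAST m,a → push 40,-5. Stack: [40, -5]
BINARY_OP + → 40 + -5 = 35. Stack: [35]
STORE_FAST m → m=35. Stack: []
LOAD_FAST i → push 0. Stack: [0]
LOAD_CONST → push 1. Stack: [0, 1]
BINARY_OP + → 0 + 1 = 1. Stack: [1]
STORE_FAST i → i=1. Stack: []
LOAD_FAST i → push 1. Stack: [1]
LOAD_CONST → push 3. Stack: [1, 3]
COMPARE_OP bool(<) → 1 vs 3 = True. Stack: [True]
POP_JUMP_IF_FALSE → pop True; no jump. Stack: []
LOAD_FAST_LOAD_FAST m,a → push 35,-5. Stack: [35, -5]
BINARY_OP + → 35 + -5 = 30. Stack: [30]
STORE_FAST m → m=30. Stack: []
LOAD_FAST i → push 1. Stack: [1]
LOAD_CONST → push 1. Stack: [1, 1]
BINARY_OP + → 1 + 1 = 2. Stack: [2]
STORE_FAST i → i=2. Stack: []
LOAD_FAST i → push 2. Stack: [2]
LOAD_CONST → push 3. Stack: [2, 3]
COMPARE_OP bool(<) → 2 vs 3 = True. Stack: [True]
POP_JUMP_IF_FALSE → pop True; no jump. Stack: []
LOAD_FAST_LOAD_FAST m,a → push 30,-5. Stack: [30, -5]
BINARY_OP + → 30 + -5 = 25. Stack: [25]
STORE_FAST m → m=25. Stack: []
LOAD_FAST i → push 2. Stack: [2]
LOAD_CONST → push 1. Stack: [2, 1]
BINARY_OP + → 2 + 1 = 3. Stack: [3]
STORE_FAST i → i=3. Stack: []
LOAD_FAST i → push 3. Stack: [3]
LOAD_CONST → push 3. Stack: [3, 3]
COMPARE_OP bool(<) → 3 vs 3 = False. Stack: [False]
POP_JUMP_IF_FALSE → pop False; jump. Stack: []
LOAD_FAST m → push 25. Stack: [25]
RETURN_VALUE → return 25.

25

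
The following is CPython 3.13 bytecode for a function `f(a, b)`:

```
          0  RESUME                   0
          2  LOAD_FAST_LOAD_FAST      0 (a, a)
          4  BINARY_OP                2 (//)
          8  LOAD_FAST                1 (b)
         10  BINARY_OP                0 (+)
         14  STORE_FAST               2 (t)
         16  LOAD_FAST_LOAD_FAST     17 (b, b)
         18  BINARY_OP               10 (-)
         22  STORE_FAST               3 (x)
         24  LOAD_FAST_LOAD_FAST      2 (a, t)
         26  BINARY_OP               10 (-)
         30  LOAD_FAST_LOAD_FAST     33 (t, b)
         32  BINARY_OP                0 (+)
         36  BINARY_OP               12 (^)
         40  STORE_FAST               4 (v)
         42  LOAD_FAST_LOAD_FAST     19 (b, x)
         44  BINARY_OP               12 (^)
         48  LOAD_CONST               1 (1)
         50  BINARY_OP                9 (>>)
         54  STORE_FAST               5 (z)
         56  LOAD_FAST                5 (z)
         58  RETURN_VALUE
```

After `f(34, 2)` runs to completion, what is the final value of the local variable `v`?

LOAD_FAST_LOAD_FAST a,a → push 34,34. Stack: [34, 34]
BINARY_OP // → 34 // 34 = 1. Stack: [1]
LOAD_FAST b → push 2. Stack: [1, 2]
BINARY_OP + → 1 + 2 = 3. Stack: [3]
STORE_FAST t → t=3. Stack: []
LOAD_FAST_LOAD_FAST b,b → push 2,2. Stack: [2, 2]
BINARY_OP - → 2 - 2 = 0. Stack: [0]
STORE_FAST x → x=0. Stack: []
LOAD_FAST_LOAD_FAST a,t → push 34,3. Stack: [34, 3]
BINARY_OP - → 34 - 3 = 31. Stack: [31]
LOAD_FAST_LOAD_FAST t,b → push 3,2. Stack: [31, 3, 2]
BINARY_OP + → 3 + 2 = 5. Stack: [31, 5]
BINARY_OP ^ → 31 ^ 5 = 26. Stack: [26]
STORE_FAST v → v=26. Stack: []
LOAD_FAST_LOAD_FAST b,x → push 2,0. Stack: [2, 0]
BINARY_OP ^ → 2 ^ 0 = 2. Stack: [2]
LOAD_CONST → push 1. Stack: [2, 1]
BINARY_OP >> → 2 >> 1 = 1. Stack: [1]
STORE_FAST z → z=1. Stack: []
LOAD_FAST z → push 1. Stack: [1]
RETURN_VALUE → return 1.

26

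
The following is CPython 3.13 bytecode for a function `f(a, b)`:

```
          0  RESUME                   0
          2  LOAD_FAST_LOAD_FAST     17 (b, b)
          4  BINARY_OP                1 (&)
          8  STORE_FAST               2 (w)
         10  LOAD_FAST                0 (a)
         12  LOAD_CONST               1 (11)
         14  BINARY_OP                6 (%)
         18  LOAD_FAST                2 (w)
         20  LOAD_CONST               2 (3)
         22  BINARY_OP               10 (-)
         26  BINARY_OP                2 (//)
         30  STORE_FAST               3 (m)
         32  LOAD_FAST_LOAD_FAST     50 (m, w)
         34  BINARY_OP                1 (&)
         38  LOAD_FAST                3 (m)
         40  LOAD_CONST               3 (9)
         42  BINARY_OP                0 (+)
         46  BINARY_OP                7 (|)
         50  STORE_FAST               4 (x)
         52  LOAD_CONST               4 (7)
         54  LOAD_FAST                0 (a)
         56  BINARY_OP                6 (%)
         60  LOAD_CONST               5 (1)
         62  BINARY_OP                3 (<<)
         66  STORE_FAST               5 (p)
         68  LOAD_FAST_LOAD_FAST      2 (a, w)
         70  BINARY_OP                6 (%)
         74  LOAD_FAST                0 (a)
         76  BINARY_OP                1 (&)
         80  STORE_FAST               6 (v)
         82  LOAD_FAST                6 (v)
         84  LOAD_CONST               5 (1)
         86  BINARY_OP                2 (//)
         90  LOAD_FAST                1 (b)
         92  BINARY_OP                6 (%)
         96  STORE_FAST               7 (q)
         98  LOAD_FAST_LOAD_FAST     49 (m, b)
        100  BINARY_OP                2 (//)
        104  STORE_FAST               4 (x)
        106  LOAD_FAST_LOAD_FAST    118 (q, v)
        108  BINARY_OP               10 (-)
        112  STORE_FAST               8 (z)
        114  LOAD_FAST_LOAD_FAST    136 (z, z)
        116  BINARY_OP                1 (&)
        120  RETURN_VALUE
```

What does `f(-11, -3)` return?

LOAD_FAST_LOAD_FAST b,b → push -3,-3. Stack: [-3, -3]
BINARY_OP & → -3 & -3 = -3. Stack: [-3]
STORE_FAST w → w=-3. Stack: []
LOAD_FAST a → push -11. Stack: [-11]
LOAD_CONST → push 11. Stack: [-11, 11]
BINARY_OP % → -11 % 11 = 0. Stack: [0]
LOAD_FAST w → push -3. Stack: [0, -3]
LOAD_CONST → push 3. Stack: [0, -3, 3]
BINARY_OP - → -3 - 3 = -6. Stack: [0, -6]
BINARY_OP // → 0 // -6 = 0. Stack: [0]
STORE_FAST m → m=0. Stack: []
LOAD_FAST_LOAD_FAST m,w → push 0,-3. Stack: [0, -3]
BINARY_OP & → 0 & -3 = 0. Stack: [0]
LOAD_FAST m → push 0. Stack: [0, 0]
LOAD_CONST → push 9. Stack: [0, 0, 9]
BINARY_OP + → 0 + 9 = 9. Stack: [0, 9]
BINARY_OP | → 0 | 9 = 9. Stack: [9]
STORE_FAST x → x=9. Stack: []
LOAD_CONST → push 7. Stack: [7]
LOAD_FAST a → push -11. Stack: [7, -11]
BINARY_OP % → 7 % -11 = -4. Stack: [-4]
LOAD_CONST → push 1. Stack: [-4, 1]
BINARY_OP << → -4 << 1 = -8. Stack: [-8]
STORE_FAST p → p=-8. Stack: []
LOAD_FAST_LOAD_FAST a,w → push -11,-3. Stack: [-11, -3]
BINARY_OP % → -11 % -3 = -2. Stack: [-2]
LOAD_FAST a → push -11. Stack: [-2, -11]
BINARY_OP & → -2 & -11 = -12. Stack: [-12]
STORE_FAST v → v=-12. Stack: []
LOAD_FAST v → push -12. Stack: [-12]
LOAD_CONST → push 1. Stack: [-12, 1]
BINARY_OP // → -12 // 1 = -12. Stack: [-12]
LOAD_FAST b → push -3. Stack: [-12, -3]
BINARY_OP % → -12 % -3 = 0. Stack: [0]
STORE_FAST q → q=0. Stack: []
LOAD_FAST_LOAD_FAST m,b → push 0,-3. Stack: [0, -3]
BINARY_OP // → 0 // -3 = 0. Stack: [0]
STORE_FAST x → x=0. Stack: []
LOAD_FAST_LOAD_FAST q,v → push 0,-12. Stack: [0, -12]
BINARY_OP - → 0 - -12 = 12. Stack: [12]
STORE_FAST z → z=12. Stack: []
LOAD_FAST_LOAD_FAST z,z → push 12,12. Stack: [12, 12]
BINARY_OP & → 12 & 12 = 12. Stack: [12]
RETURN_VALUE → return 12.

12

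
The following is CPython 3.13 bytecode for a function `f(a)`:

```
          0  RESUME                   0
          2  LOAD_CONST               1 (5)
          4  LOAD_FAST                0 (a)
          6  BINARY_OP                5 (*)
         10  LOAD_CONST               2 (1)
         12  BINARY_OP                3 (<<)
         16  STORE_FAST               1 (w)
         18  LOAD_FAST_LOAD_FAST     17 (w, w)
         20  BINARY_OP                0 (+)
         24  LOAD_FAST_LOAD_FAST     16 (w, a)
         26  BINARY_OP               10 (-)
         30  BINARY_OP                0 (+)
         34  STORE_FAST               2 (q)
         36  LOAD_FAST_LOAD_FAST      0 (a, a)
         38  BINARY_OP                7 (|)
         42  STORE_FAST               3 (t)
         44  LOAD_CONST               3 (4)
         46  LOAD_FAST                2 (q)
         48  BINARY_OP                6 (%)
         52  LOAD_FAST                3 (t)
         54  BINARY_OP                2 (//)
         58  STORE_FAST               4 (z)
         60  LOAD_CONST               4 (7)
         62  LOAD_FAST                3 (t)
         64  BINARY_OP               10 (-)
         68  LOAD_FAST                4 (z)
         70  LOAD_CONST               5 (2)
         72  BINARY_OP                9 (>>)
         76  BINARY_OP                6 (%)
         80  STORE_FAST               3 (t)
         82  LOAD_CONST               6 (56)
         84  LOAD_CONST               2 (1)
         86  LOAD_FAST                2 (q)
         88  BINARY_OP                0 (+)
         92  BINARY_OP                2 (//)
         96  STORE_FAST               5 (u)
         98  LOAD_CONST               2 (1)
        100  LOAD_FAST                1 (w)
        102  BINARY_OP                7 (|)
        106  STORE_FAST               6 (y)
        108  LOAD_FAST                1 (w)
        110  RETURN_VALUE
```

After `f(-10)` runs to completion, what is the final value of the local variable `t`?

LOAD_CONST → push 5. Stack: [5]
LOAD_FAST a → push -10. Stack: [5, -10]
BINARY_OP * → 5 * -10 = -50. Stack: [-50]
LOAD_CONST → push 1. Stack: [-50, 1]
BINARY_OP << → -50 << 1 = -100. Stack: [-100]
STORE_FAST w → w=-100. Stack: []
LOAD_FAST_LOAD_FAST w,w → push -100,-100. Stack: [-100, -100]
BINARY_OP + → -100 + -100 = -200. Stack: [-200]
LOAD_FAST_LOAD_FAST w,a → push -100,-10. Stack: [-200, -100, -10]
BINARY_OP - → -100 - -10 = -90. Stack: [-200, -90]
BINARY_OP + → -200 + -90 = -290. Stack: [-290]
STORE_FAST q → q=-290. Stack: []
LOAD_FAST_LOAD_FAST a,a → push -10,-10. Stack: [-10, -10]
BINARY_OP | → -10 | -10 = -10. Stack: [-10]
STORE_FAST t → t=-10. Stack: []
LOAD_CONST → push 4. Stack: [4]
LOAD_FAST q → push -290. Stack: [4, -290]
BINARY_OP % → 4 % -290 = -286. Stack: [-286]
LOAD_FAST t → push -10. Stack: [-286, -10]
BINARY_OP // → -286 // -10 = 28. Stack: [28]
STORE_FAST z → z=28. Stack: []
LOAD_CONST → push 7. Stack: [7]
LOAD_FAST t → push -10. Stack: [7, -10]
BINARY_OP - → 7 - -10 = 17. Stack: [17]
LOAD_FAST z → push 28. Stack: [17, 28]
LOAD_CONST → push 2. Stack: [17, 28, 2]
BINARY_OP >> → 28 >> 2 = 7. Stack: [17, 7]
BINARY_OP % → 17 % 7 = 3. Stack: [3]
STORE_FAST t → t=3. Stack: []
LOAD_CONST → push 56. Stack: [56]
LOAD_CONST → push 1. Stack: [56, 1]
LOAD_FAST q → push -290. Stack: [56, 1, -290]
BINARY_OP + → 1 + -290 = -289. Stack: [56, -289]
BINARY_OP // → 56 // -289 = -1. Stack: [-1]
STORE_FAST u → u=-1. Stack: []
LOAD_CONST → push 1. Stack: [1]
LOAD_FAST w → push -100. Stack: [1, -100]
BINARY_OP | → 1 | -100 = -99. Stack: [-99]
STORE_FAST y → y=-99. Stack: []
LOAD_FAST w → push -100. Stack: [-100]
RETURN_VALUE → return -100.

3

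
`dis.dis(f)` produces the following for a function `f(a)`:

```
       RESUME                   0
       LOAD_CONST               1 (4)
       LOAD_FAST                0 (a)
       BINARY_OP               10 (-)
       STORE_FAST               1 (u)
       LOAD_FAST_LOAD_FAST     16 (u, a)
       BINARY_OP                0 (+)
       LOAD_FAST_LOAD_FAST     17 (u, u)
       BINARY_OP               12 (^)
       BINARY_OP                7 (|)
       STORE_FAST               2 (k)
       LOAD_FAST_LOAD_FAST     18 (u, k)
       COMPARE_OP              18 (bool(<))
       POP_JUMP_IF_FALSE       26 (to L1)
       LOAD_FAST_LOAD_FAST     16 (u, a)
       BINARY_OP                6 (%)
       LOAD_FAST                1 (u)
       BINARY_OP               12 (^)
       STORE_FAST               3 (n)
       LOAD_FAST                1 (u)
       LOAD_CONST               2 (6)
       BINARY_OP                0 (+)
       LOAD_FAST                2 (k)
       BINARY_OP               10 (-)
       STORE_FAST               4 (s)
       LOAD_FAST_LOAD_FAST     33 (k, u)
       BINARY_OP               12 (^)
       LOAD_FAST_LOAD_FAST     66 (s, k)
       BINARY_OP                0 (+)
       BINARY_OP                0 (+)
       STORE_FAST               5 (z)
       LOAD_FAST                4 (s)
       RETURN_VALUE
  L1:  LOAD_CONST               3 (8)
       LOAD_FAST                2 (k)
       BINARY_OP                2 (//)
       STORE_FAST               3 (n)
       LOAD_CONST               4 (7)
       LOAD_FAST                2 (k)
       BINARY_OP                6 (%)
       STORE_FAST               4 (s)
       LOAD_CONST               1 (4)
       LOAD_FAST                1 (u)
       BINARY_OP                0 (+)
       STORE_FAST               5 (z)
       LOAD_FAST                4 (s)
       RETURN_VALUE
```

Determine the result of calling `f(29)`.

-23

LOAD_CONST → push 4. Stack: [4]
LOAD_FAST a → push 29. Stack: [4, 29]
BINARY_OP - → 4 - 29 = -25. Stack: [-25]
STORE_FAST u → u=-25. Stack: []
LOAD_FAST_LOAD_FAST u,a → push -25,29. Stack: [-25, 29]
BINARY_OP + → -25 + 29 = 4. Stack: [4]
LOAD_FAST_LOAD_FAST u,u → push -25,-25. Stack: [4, -25, -25]
BINARY_OP ^ → -25 ^ -25 = 0. Stack: [4, 0]
BINARY_OP | → 4 | 0 = 4. Stack: [4]
STORE_FAST k → k=4. Stack: []
LOAD_FAST_LOAD_FAST u,k → push -25,4. Stack: [-25, 4]
COMPARE_OP bool(<) → -25 vs 4 = True. Stack: [True]
POP_JUMP_IF_FALSE → pop True; no jump. Stack: []
LOAD_FAST_LOAD_FAST u,a → push -25,29. Stack: [-25, 29]
BINARY_OP % → -25 % 29 = 4. Stack: [4]
LOAD_FAST u → push -25. Stack: [4, -25]
BINARY_OP ^ → 4 ^ -25 = -29. Stack: [-29]
STORE_FAST n → n=-29. Stack: []
LOAD_FAST u → push -25. Stack: [-25]
LOAD_CONST → push 6. Stack: [-25, 6]
BINARY_OP + → -25 + 6 = -19. Stack: [-19]
LOAD_FAST k → push 4. Stack: [-19, 4]
BINARY_OP - → -19 - 4 = -23. Stack: [-23]
STORE_FAST s → s=-23. Stack: []
LOAD_FAST_LOAD_FAST k,u → push 4,-25. Stack: [4, -25]
BINARY_OP ^ → 4 ^ -25 = -29. Stack: [-29]
LOAD_FAST_LOAD_FAST s,k → push -23,4. Stack: [-29, -23, 4]
BINARY_OP + → -23 + 4 = -19. Stack: [-29, -19]
BINARY_OP + → -29 + -19 = -48. Stack: [-48]
STORE_FAST z → z=-48. Stack: []
LOAD_FAST s → push -23. Stack: [-23]
RETURN_VALUE → return -23.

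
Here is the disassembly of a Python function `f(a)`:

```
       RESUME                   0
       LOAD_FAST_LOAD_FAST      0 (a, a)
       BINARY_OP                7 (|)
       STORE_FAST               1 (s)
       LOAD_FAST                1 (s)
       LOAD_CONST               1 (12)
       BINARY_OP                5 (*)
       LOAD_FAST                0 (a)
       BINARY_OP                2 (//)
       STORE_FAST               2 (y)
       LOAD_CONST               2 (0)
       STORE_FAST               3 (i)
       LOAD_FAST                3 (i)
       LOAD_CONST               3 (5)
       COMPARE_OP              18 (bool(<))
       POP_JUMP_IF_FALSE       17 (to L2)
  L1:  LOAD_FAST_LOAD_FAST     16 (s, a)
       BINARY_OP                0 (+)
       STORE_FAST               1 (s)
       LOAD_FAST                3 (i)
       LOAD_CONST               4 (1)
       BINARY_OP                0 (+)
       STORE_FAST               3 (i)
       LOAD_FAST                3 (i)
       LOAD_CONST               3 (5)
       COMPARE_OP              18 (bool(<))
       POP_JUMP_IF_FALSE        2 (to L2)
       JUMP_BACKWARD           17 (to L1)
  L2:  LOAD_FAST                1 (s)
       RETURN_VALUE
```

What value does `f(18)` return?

LOAD_FAST_LOAD_FAST a,a → push 18,18
BINARY_OP | → 18 | 18 = 18
STORE_FAST s → s=18
LOAD_FAST s → push 18
LOAD_CONST → push 12
BINARY_OP * → 18 * 12 = 216
LOAD_FAST a → push 18
BINARY_OP // → 216 // 18 = 12
STORE_FAST y → y=12
LOAD_CONST → push 0
STORE_FAST i → i=0
LOAD_FAST i → push 0
LOAD_CONST → push 5
COMPARE_OP bool(<) → 0 vs 5 = True
POP_JUMP_IF_FALSE → pop True; no jump
LOAD_FAST_LOAD_FAST s,a → push 18,18
BINARY_OP + → 18 + 18 = 36
STORE_FAST s → s=36
LOAD_FAST i → push 0
LOAD_CONST → push 1
BINARY_OP + → 0 + 1 = 1
STORE_FAST i → i=1
LOAD_FAST i → push 1
LOAD_CONST → push 5
COMPARE_OP bool(<) → 1 vs 5 = True
POP_JUMP_IF_FALSE → pop True; no jump
LOAD_FAST_LOAD_FAST s,a → push 36,18
BINARY_OP + → 36 + 18 = 54
STORE_FAST s → s=54
LOAD_FAST i → push 1
LOAD_CONST → push 1
BINARY_OP + → 1 + 1 = 2
STORE_FAST i → i=2
LOAD_FAST i → push 2
LOAD_CONST → push 5
COMPARE_OP bool(<) → 2 vs 5 = True
POP_JUMP_IF_FALSE → pop True; no jump
LOAD_FAST_LOAD_FAST s,a → push 54,18
BINARY_OP + → 54 + 18 = 72
STORE_FAST s → s=72
LOAD_FAST i → push 2
LOAD_CONST → push 1
BINARY_OP + → 2 + 1 = 3
STORE_FAST i → i=3
LOAD_FAST i → push 3
LOAD_CONST → push 5
COMPARE_OP bool(<) → 3 vs 5 = True
POP_JUMP_IF_FALSE → pop True; no jump
LOAD_FAST_LOAD_FAST s,a → push 72,18
BINARY_OP + → 72 + 18 = 90
STORE_FAST s → s=90
LOAD_FAST i → push 3
LOAD_CONST → push 1
BINARY_OP + → 3 + 1 = 4
STORE_FAST i → i=4
LOAD_FAST i → push 4
LOAD_CONST → push 5
COMPARE_OP bool(<) → 4 vs 5 = True
POP_JUMP_IF_FALSE → pop True; no jump
LOAD_FAST_LOAD_FAST s,a → push 90,18
BINARY_OP + → 90 + 18 = 108
STORE_FAST s → s=108
LOAD_FAST i → push 4
LOAD_CONST → push 1
BINARY_OP + → 4 + 1 = 5
STORE_FAST i → i=5
LOAD_FAST i → push 5
LOAD_CONST → push 5
COMPARE_OP bool(<) → 5 vs 5 = False
POP_JUMP_IF_FALSE → pop False; jump
LOAD_FAST s → push 108
RETURN_VALUE → return 108.

108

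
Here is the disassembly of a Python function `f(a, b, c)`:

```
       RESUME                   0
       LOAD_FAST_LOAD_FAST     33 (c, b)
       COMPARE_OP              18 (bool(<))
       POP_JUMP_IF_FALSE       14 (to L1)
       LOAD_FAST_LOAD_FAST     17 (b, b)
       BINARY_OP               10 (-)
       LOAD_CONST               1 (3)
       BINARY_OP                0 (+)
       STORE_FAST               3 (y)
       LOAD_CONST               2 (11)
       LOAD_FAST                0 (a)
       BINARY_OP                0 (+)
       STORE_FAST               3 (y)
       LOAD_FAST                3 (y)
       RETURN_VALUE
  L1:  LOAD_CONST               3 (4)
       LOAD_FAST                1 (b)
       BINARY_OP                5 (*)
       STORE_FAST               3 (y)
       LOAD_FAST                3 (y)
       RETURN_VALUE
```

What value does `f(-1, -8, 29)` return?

-32

LOAD_FAST_LOAD_FAST c,b → push 29,-8. Stack: [29, -8]
COMPARE_OP bool(<) → 29 vs -8 = False. Stack: [False]
POP_JUMP_IF_FALSE → pop False; jump. Stack: []
LOAD_CONST → push 4. Stack: [4]
LOAD_FAST b → push -8. Stack: [4, -8]
BINARY_OP * → 4 * -8 = -32. Stack: [-32]
STORE_FAST y → y=-32. Stack: []
LOAD_FAST y → push -32. Stack: [-32]
RETURN_VALUE → return -32.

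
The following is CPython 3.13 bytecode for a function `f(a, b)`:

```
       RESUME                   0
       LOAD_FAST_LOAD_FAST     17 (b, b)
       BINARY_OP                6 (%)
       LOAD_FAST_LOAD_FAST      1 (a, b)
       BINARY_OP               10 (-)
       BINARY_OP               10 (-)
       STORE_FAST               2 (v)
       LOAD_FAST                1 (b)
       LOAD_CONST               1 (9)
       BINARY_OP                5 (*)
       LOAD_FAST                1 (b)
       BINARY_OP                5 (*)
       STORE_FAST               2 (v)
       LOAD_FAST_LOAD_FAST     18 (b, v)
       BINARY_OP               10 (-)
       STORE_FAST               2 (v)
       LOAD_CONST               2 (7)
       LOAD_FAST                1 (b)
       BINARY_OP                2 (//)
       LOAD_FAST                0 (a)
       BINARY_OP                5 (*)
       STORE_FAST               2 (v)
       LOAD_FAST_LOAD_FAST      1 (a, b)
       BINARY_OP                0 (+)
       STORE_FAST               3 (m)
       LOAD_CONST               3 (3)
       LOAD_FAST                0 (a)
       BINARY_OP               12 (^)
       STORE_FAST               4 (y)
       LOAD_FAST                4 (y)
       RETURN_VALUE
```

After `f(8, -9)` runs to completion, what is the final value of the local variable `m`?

LOAD_FAST_LOAD_FAST b,b → push -9,-9. Stack: [-9, -9]
BINARY_OP % → -9 % -9 = 0. Stack: [0]
LOAD_FAST_LOAD_FAST a,b → push 8,-9. Stack: [0, 8, -9]
BINARY_OP - → 8 - -9 = 17. Stack: [0, 17]
BINARY_OP - → 0 - 17 = -17. Stack: [-17]
STORE_FAST v → v=-17. Stack: []
LOAD_FAST b → push -9. Stack: [-9]
LOAD_CONST → push 9. Stack: [-9, 9]
BINARY_OP * → -9 * 9 = -81. Stack: [-81]
LOAD_FAST b → push -9. Stack: [-81, -9]
BINARY_OP * → -81 * -9 = 729. Stack: [729]
STORE_FAST v → v=729. Stack: []
LOAD_FAST_LOAD_FAST b,v → push -9,729. Stack: [-9, 729]
BINARY_OP - → -9 - 729 = -738. Stack: [-738]
STORE_FAST v → v=-738. Stack: []
LOAD_CONST → push 7. Stack: [7]
LOAD_FAST b → push -9. Stack: [7, -9]
BINARY_OP // → 7 // -9 = -1. Stack: [-1]
LOAD_FAST a → push 8. Stack: [-1, 8]
BINARY_OP * → -1 * 8 = -8. Stack: [-8]
STORE_FAST v → v=-8. Stack: []
LOAD_FAST_LOAD_FAST a,b → push 8,-9. Stack: [8, -9]
BINARY_OP + → 8 + -9 = -1. Stack: [-1]
STORE_FAST m → m=-1. Stack: []
LOAD_CONST → push 3. Stack: [3]
LOAD_FAST a → push 8. Stack: [3, 8]
BINARY_OP ^ → 3 ^ 8 = 11. Stack: [11]
STORE_FAST y → y=11. Stack: []
LOAD_FAST y → push 11. Stack: [11]
RETURN_VALUE → return 11.

-1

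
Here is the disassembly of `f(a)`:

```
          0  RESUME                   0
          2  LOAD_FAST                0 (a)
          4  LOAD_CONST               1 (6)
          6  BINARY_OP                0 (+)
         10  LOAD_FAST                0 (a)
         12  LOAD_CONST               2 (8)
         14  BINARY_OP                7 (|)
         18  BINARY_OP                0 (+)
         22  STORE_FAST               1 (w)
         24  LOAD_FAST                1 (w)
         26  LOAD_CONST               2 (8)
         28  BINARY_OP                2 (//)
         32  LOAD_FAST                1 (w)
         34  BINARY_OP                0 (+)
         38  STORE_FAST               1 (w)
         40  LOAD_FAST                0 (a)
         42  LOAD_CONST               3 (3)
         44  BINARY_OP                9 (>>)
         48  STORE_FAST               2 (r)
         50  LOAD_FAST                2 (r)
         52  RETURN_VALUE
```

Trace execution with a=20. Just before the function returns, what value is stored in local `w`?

60

LOAD_FAST a → push 20. Stack: [20]
LOAD_CONST → push 6. Stack: [20, 6]
BINARY_OP + → 20 + 6 = 26. Stack: [26]
LOAD_FAST a → push 20. Stack: [26, 20]
LOAD_CONST → push 8. Stack: [26, 20, 8]
BINARY_OP | → 20 | 8 = 28. Stack: [26, 28]
BINARY_OP + → 26 + 28 = 54. Stack: [54]
STORE_FAST w → w=54. Stack: []
LOAD_FAST w → push 54. Stack: [54]
LOAD_CONST → push 8. Stack: [54, 8]
BINARY_OP // → 54 // 8 = 6. Stack: [6]
LOAD_FAST w → push 54. Stack: [6, 54]
BINARY_OP + → 6 + 54 = 60. Stack: [60]
STORE_FAST w → w=60. Stack: []
LOAD_FAST a → push 20. Stack: [20]
LOAD_CONST → push 3. Stack: [20, 3]
BINARY_OP >> → 20 >> 3 = 2. Stack: [2]
STORE_FAST r → r=2. Stack: []
LOAD_FAST r → push 2. Stack: [2]
RETURN_VALUE → return 2.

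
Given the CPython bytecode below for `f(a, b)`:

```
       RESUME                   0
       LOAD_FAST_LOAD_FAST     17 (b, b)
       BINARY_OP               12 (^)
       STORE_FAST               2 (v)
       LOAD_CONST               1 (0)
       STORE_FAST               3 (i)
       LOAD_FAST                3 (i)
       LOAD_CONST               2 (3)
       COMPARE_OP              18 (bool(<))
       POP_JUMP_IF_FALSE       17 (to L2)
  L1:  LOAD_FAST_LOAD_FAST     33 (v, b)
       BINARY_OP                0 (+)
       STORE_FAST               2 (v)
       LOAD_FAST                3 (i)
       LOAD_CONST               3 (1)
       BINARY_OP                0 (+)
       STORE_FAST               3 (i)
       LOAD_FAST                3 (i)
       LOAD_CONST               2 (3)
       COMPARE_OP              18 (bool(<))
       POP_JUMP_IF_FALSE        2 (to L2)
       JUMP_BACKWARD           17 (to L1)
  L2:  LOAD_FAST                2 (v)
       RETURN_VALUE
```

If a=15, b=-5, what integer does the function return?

LOAD_FAST_LOAD_FAST b,b → push -5,-5. Stack: [-5, -5]
BINARY_OP ^ → -5 ^ -5 = 0. Stack: [0]
STORE_FAST v → v=0. Stack: []
LOAD_CONST → push 0. Stack: [0]
STORE_FAST i → i=0. Stack: []
LOAD_FAST i → push 0. Stack: [0]
LOAD_CONST → push 3. Stack: [0, 3]
COMPARE_OP bool(<) → 0 vs 3 = True. Stack: [True]
POP_JUMP_IF_FALSE → pop True; no jump. Stack: []
LOAD_FAST_LOAD_FAST v,b → push 0,-5. Stack: [0, -5]
BINARY_OP + → 0 + -5 = -5. Stack: [-5]
STORE_FAST v → v=-5. Stack: []
LOAD_FAST i → push 0. Stack: [0]
LOAD_CONST → push 1. Stack: [0, 1]
BINARY_OP + → 0 + 1 = 1. Stack: [1]
STORE_FAST i → i=1. Stack: []
LOAD_FAST i → push 1. Stack: [1]
LOAD_CONST → push 3. Stack: [1, 3]
COMPARE_OP bool(<) → 1 vs 3 = True. Stack: [True]
POP_JUMP_IF_FALSE → pop True; no jump. Stack: []
LOAD_FAST_LOAD_FAST v,b → push -5,-5. Stack: [-5, -5]
BINARY_OP + → -5 + -5 = -10. Stack: [-10]
STORE_FAST v → v=-10. Stack: []
LOAD_FAST i → push 1. Stack: [1]
LOAD_CONST → push 1. Stack: [1, 1]
BINARY_OP + → 1 + 1 = 2. Stack: [2]
STORE_FAST i → i=2. Stack: []
LOAD_FAST i → push 2. Stack: [2]
LOAD_CONST → push 3. Stack: [2, 3]
COMPARE_OP bool(<) → 2 vs 3 = True. Stack: [True]
POP_JUMP_IF_FALSE → pop True; no jump. Stack: []
LOAD_FAST_LOAD_FAST v,b → push -10,-5. Stack: [-10, -5]
BINARY_OP + → -10 + -5 = -15. Stack: [-15]
STORE_FAST v → v=-15. Stack: []
LOAD_FAST i → push 2. Stack: [2]
LOAD_CONST → push 1. Stack: [2, 1]
BINARY_OP + → 2 + 1 = 3. Stack: [3]
STORE_FAST i → i=3. Stack: []
LOAD_FAST i → push 3. Stack: [3]
LOAD_CONST → push 3. Stack: [3, 3]
COMPARE_OP bool(<) → 3 vs 3 = False. Stack: [False]
POP_JUMP_IF_FALSE → pop False; jump. Stack: []
LOAD_FAST v → push -15. Stack: [-15]
RETURN_VALUE → return -15.

-15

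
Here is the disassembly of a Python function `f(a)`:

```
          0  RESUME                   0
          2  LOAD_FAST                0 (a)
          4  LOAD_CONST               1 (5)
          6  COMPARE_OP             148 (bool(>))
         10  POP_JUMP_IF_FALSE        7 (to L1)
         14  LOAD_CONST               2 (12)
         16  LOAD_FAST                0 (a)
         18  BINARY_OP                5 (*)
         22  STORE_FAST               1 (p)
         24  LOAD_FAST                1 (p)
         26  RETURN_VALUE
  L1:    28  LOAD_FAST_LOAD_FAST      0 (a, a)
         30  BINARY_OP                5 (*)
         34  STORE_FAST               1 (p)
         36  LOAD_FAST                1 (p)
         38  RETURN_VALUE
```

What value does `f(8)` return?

LOAD_FAST a → push 8. Stack: [8]
LOAD_CONST → push 5. Stack: [8, 5]
COMPARE_OP bool(>) → 8 vs 5 = True. Stack: [True]
POP_JUMP_IF_FALSE → pop True; no jump. Stack: []
LOAD_CONST → push 12. Stack: [12]
LOAD_FAST a → push 8. Stack: [12, 8]
BINARY_OP * → 12 * 8 = 96. Stack: [96]
STORE_FAST p → p=96. Stack: []
LOAD_FAST p → push 96. Stack: [96]
RETURN_VALUE → return 96.

96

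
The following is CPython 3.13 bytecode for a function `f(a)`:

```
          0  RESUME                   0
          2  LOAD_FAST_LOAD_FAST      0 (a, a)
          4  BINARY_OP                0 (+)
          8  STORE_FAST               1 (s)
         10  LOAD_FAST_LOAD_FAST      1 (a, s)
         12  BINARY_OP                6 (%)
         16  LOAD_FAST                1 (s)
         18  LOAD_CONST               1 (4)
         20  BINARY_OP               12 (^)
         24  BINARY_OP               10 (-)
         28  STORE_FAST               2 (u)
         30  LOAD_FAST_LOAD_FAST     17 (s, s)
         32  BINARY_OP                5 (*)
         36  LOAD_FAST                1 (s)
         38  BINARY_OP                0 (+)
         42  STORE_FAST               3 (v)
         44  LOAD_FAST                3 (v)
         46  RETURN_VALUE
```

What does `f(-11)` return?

LOAD_FAST_LOAD_FAST a,a → push -11,-11. Stack: [-11, -11]
BINARY_OP + → -11 + -11 = -22. Stack: [-22]
STORE_FAST s → s=-22. Stack: []
LOAD_FAST_LOAD_FAST a,s → push -11,-22. Stack: [-11, -22]
BINARY_OP % → -11 % -22 = -11. Stack: [-11]
LOAD_FAST s → push -22. Stack: [-11, -22]
LOAD_CONST → push 4. Stack: [-11, -22, 4]
BINARY_OP ^ → -22 ^ 4 = -18. Stack: [-11, -18]
BINARY_OP - → -11 - -18 = 7. Stack: [7]
STORE_FAST u → u=7. Stack: []
LOAD_FAST_LOAD_FAST s,s → push -22,-22. Stack: [-22, -22]
BINARY_OP * → -22 * -22 = 484. Stack: [484]
LOAD_FAST s → push -22. Stack: [484, -22]
BINARY_OP + → 484 + -22 = 462. Stack: [462]
STORE_FAST v → v=462. Stack: []
LOAD_FAST v → push 462. Stack: [462]
RETURN_VALUE → return 462.

462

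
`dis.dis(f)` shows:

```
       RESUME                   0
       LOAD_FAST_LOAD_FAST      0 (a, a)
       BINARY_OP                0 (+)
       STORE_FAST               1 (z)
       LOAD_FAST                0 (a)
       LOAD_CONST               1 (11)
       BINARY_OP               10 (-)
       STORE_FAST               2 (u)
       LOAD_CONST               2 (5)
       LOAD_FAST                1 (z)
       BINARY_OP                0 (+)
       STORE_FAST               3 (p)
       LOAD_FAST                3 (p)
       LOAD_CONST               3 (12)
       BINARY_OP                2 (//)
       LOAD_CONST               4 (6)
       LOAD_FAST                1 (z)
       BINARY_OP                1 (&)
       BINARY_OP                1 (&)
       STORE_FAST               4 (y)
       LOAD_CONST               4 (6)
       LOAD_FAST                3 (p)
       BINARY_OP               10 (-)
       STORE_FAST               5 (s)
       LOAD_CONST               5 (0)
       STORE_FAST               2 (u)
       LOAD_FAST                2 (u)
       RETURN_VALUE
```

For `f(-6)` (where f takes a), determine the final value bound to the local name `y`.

LOAD_FAST_LOAD_FAST a,a → push -6,-6. Stack: [-6, -6]
BINARY_OP + → -6 + -6 = -12. Stack: [-12]
STORE_FAST z → z=-12. Stack: []
LOAD_FAST a → push -6. Stack: [-6]
LOAD_CONST → push 11. Stack: [-6, 11]
BINARY_OP - → -6 - 11 = -17. Stack: [-17]
STORE_FAST u → u=-17. Stack: []
LOAD_CONST → push 5. Stack: [5]
LOAD_FAST z → push -12. Stack: [5, -12]
BINARY_OP + → 5 + -12 = -7. Stack: [-7]
STORE_FAST p → p=-7. Stack: []
LOAD_FAST p → push -7. Stack: [-7]
LOAD_CONST → push 12. Stack: [-7, 12]
BINARY_OP // → -7 // 12 = -1. Stack: [-1]
LOAD_CONST → push 6. Stack: [-1, 6]
LOAD_FAST z → push -12. Stack: [-1, 6, -12]
BINARY_OP & → 6 & -12 = 4. Stack: [-1, 4]
BINARY_OP & → -1 & 4 = 4. Stack: [4]
STORE_FAST y → y=4. Stack: []
LOAD_CONST → push 6. Stack: [6]
LOAD_FAST p → push -7. Stack: [6, -7]
BINARY_OP - → 6 - -7 = 13. Stack: [13]
STORE_FAST s → s=13. Stack: []
LOAD_CONST → push 0. Stack: [0]
STORE_FAST u → u=0. Stack: []
LOAD_FAST u → push 0. Stack: [0]
RETURN_VALUE → return 0.

4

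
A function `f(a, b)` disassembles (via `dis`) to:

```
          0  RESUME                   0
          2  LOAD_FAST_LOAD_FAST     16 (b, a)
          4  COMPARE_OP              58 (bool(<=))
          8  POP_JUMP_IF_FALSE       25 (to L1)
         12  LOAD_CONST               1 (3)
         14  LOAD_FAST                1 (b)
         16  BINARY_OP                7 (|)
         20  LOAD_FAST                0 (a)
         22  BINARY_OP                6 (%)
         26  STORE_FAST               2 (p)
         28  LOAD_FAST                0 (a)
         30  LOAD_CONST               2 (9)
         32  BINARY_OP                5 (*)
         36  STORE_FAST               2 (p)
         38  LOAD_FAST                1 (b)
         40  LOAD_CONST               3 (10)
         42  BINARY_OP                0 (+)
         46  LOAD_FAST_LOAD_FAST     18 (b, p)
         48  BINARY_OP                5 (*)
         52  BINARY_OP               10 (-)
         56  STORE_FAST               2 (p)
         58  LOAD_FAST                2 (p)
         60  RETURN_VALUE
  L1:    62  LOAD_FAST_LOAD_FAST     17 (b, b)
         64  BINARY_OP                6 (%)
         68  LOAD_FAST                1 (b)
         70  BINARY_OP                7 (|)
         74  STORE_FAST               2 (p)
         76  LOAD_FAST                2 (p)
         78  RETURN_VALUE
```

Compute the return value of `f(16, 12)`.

-1706

LOAD_FAST_LOAD_FAST b,a → push 12,16. Stack: [12, 16]
COMPARE_OP bool(<=) → 12 vs 16 = True. Stack: [True]
POP_JUMP_IF_FALSE → pop True; no jump. Stack: []
LOAD_CONST → push 3. Stack: [3]
LOAD_FAST b → push 12. Stack: [3, 12]
BINARY_OP | → 3 | 12 = 15. Stack: [15]
LOAD_FAST a → push 16. Stack: [15, 16]
BINARY_OP % → 15 % 16 = 15. Stack: [15]
STORE_FAST p → p=15. Stack: []
LOAD_FAST a → push 16. Stack: [16]
LOAD_CONST → push 9. Stack: [16, 9]
BINARY_OP * → 16 * 9 = 144. Stack: [144]
STORE_FAST p → p=144. Stack: []
LOAD_FAST b → push 12. Stack: [12]
LOAD_CONST → push 10. Stack: [12, 10]
BINARY_OP + → 12 + 10 = 22. Stack: [22]
LOAD_FAST_LOAD_FAST b,p → push 12,144. Stack: [22, 12, 144]
BINARY_OP * → 12 * 144 = 1728. Stack: [22, 1728]
BINARY_OP - → 22 - 1728 = -1706. Stack: [-1706]
STORE_FAST p → p=-1706. Stack: []
LOAD_FAST p → push -1706. Stack: [-1706]
RETURN_VALUE → return -1706.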